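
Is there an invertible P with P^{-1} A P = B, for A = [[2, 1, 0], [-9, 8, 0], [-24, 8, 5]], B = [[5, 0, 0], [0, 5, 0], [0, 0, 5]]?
No.

Both have characteristic polynomial (x - 5)^3, but the minimal polynomial of A is (x - 5)^2 while the minimal polynomial of B is x - 5. The minimal polynomial is a similarity invariant, so A and B are not similar.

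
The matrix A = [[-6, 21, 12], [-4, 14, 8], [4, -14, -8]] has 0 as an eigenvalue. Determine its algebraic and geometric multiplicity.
The characteristic polynomial is x^3, so the factor x appears with exponent 3: the algebraic multiplicity is 3.

rank(A) = 1, so the eigenspace has dimension 3 - 1 = 2: the geometric multiplicity is 2.

Since 2 < 3, A is not diagonalizable.

algebraic multiplicity 3, geometric multiplicity 2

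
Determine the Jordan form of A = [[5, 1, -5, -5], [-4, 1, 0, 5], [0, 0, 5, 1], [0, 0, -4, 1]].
The characteristic polynomial is det(xI - A) = (x - 3)^4, so the eigenvalues are 3 (algebraic multiplicity 4).

For λ = 3: rank(A - 3I) = 2, rank((A - 3I)^2) = 0. The eigenspace has dimension 4 - 2 = 2, so there are 2 Jordan blocks; the rank sequence gives block sizes [2, 2].

Assembling the blocks gives the Jordan form J above.

J = [[3, 1, 0, 0], [0, 3, 0, 0], [0, 0, 3, 1], [0, 0, 0, 3]]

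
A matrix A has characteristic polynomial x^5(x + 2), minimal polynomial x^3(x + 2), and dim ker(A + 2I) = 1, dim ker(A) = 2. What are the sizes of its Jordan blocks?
Jordan blocks: (-2, 1), (0, 3), (0, 2)

λ = -2: algebraic multiplicity 1 (exponent in χ_A), largest block size 1 (exponent in m_A), 1 block (geometric multiplicity). This forces block sizes [1].
λ = 0: algebraic multiplicity 5 (exponent in χ_A), largest block size 3 (exponent in m_A), 2 blocks (geometric multiplicity). These force block sizes [3, 2].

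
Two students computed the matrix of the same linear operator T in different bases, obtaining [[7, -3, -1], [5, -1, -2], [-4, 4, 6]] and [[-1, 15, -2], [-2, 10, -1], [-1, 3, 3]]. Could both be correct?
Yes.

Two matrices over a field are similar if and only if they have the same invariant factors.

Both A and B have characteristic polynomial (x - 4)^3 and minimal polynomial (x - 4)^3. Computing further, both have invariant factors (x - 4)^3. Hence A and B are similar.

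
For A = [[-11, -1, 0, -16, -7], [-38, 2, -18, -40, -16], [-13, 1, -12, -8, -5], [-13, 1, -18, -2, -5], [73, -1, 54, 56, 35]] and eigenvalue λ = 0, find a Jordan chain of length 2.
We seek v_1 ∈ ker(A^2) \ ker(A), then set v_{i+1} = A v_i.

One such chain is v_1 = [[0, 1, 0, 0, 0]]^T, v_2 = [[-1, 2, 1, 1, -1]]^T. Check: A v_2 = [[0, 0, 0, 0, 0]]^T = 0.

v_1 = [[0, 1, 0, 0, 0]]^T, v_2 = [[-1, 2, 1, 1, -1]]^T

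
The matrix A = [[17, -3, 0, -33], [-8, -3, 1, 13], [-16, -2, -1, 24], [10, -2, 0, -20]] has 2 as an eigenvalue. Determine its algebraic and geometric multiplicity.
The characteristic polynomial is (x - 2)(x + 3)^3, so the factor x - 2 appears with exponent 1: the algebraic multiplicity is 1.

rank(A - 2I) = 3, so the eigenspace has dimension 4 - 3 = 1: the geometric multiplicity is 1.

algebraic multiplicity 1, geometric multiplicity 1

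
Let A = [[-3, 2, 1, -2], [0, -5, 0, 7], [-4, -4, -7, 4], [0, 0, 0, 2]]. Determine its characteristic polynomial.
xI - A = [[x + 3, -2, -1, 2], [0, x + 5, 0, -7], [4, 4, x + 7, -4], [0, 0, 0, x - 2]].

Expanding det(xI - A) along the first row:
det(xI - A) = + (x + 3)·det([[x + 5, 0, -7], [4, x + 7, -4], [0, 0, x - 2]]) - (-2)·det([[0, 0, -7], [4, x + 7, -4], [0, 0, x - 2]]) + (-1)·det([[0, x + 5, -7], [4, 4, -4], [0, 0, x - 2]]) - (2)·det([[0, x + 5, 0], [4, 4, x + 7], [0, 0, 0]]).

Evaluating gives χ_A(x) = x^4 + 13x^3 + 45x^2 - 25x - 250 = (x - 2)(x + 5)^3.

χ_A(x) = (x - 2)(x + 5)^3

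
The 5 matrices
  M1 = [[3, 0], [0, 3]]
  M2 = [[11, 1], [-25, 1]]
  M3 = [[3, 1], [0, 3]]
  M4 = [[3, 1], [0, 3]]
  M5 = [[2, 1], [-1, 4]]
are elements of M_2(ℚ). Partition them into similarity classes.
Characteristic polynomials: χ_{M1} = (x - 3)^2, χ_{M2} = (x - 6)^2, χ_{M3} = (x - 3)^2, χ_{M4} = (x - 3)^2, χ_{M5} = (x - 3)^2.

{M1}: invariant factors x - 3, x - 3.

{M2}: invariant factors (x - 6)^2.

{M3, M4, M5}: invariant factors (x - 3)^2.

Matrices are similar if and only if their invariant-factor lists agree; the partition into similarity classes is {M1}, {M2}, {M3, M4, M5}.

3 classes: {M1}, {M2}, {M3, M4, M5}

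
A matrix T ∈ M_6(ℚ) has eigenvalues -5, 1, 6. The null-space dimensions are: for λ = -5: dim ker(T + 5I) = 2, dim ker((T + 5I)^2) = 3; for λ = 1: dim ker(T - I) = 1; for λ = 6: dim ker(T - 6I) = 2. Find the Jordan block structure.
Jordan blocks: (-5, 2), (-5, 1), (1, 1), (6, 1), (6, 1)

λ = -5: successive nullity increments [2, 1] count blocks of size ≥ k; block sizes are [2, 1].
λ = 1: successive nullity increments [1] count blocks of size ≥ k; block sizes are [1].
λ = 6: successive nullity increments [2] count blocks of size ≥ k; block sizes are [1, 1].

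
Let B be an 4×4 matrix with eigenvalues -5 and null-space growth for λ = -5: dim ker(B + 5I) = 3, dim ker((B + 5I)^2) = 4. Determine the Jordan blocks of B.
Jordan blocks: (-5, 2), (-5, 1), (-5, 1)

λ = -5: successive nullity increments [3, 1] count blocks of size ≥ k; block sizes are [2, 1, 1].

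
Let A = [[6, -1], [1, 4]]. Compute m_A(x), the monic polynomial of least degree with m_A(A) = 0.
m_A(x) = (x - 5)^2

The characteristic polynomial factors as (x - 5)^2. The minimal polynomial is ∏(x - λ)^{k_λ} where k_λ is the size of the largest Jordan block at λ.

For λ = 5: rank(A - 5I) = 1, and the largest Jordan block has size 2 (the smallest k with rank((A - 5I)^k) = rank((A - 5I)^(k+1))).

So m_A(x) = (x - 5)^2.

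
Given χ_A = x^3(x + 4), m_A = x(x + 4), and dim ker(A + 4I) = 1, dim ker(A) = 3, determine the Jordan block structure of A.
λ = -4: algebraic multiplicity 1 (exponent in χ_A), largest block size 1 (exponent in m_A), 1 block (geometric multiplicity). This forces block sizes [1].
λ = 0: algebraic multiplicity 3 (exponent in χ_A), largest block size 1 (exponent in m_A), 3 blocks (geometric multiplicity). These force block sizes [1, 1, 1].

Jordan blocks: (-4, 1), (0, 1), (0, 1), (0, 1)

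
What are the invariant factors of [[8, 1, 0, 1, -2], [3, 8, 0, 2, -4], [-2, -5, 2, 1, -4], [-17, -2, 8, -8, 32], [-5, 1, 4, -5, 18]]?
The Jordan structure of A has elementary divisors (x - 4), (x - 6)^3, (x - 6). Arranging the block sizes at each eigenvalue in decreasing order and taking row products gives the invariant factors.

Invariant factors (smallest first, each dividing the next): x - 6, (x - 6)^3(x - 4).

Check: the last factor (x - 6)^3(x - 4) is the minimal polynomial, and the product (x - 6)^4(x - 4) is the characteristic polynomial.

x - 6, (x - 6)^3(x - 4)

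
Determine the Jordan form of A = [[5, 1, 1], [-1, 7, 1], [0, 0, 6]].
J = [[6, 1, 0], [0, 6, 0], [0, 0, 6]]

The characteristic polynomial is det(xI - A) = (x - 6)^3, so the eigenvalues are 6 (algebraic multiplicity 3).

For λ = 6: rank(A - 6I) = 1, rank((A - 6I)^2) = 0. The eigenspace has dimension 3 - 1 = 2, so there are 2 Jordan blocks; the rank sequence gives block sizes [2, 1].

Assembling the blocks gives the Jordan form J above.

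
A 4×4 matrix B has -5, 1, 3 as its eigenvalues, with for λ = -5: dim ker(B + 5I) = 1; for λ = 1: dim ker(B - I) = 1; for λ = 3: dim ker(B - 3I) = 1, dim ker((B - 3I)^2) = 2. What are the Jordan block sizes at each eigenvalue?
λ = -5: successive nullity increments [1] count blocks of size ≥ k; block sizes are [1].
λ = 1: successive nullity increments [1] count blocks of size ≥ k; block sizes are [1].
λ = 3: successive nullity increments [1, 1] count blocks of size ≥ k; block sizes are [2].

Jordan blocks: (-5, 1), (1, 1), (3, 2)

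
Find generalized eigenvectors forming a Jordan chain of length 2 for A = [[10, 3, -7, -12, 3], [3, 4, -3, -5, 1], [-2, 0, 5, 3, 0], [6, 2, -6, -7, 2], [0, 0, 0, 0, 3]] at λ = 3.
v_1 = [[0, 1, 0, 0, 0]]^T, v_2 = [[3, 1, 0, 2, 0]]^T

We seek v_1 ∈ ker((A - 3I)^2) \ ker(A - 3I), then set v_{i+1} = (A - 3I) v_i.

One such chain is v_1 = [[0, 1, 0, 0, 0]]^T, v_2 = [[3, 1, 0, 2, 0]]^T. Check: (A - 3I) v_2 = [[0, 0, 0, 0, 0]]^T = 0.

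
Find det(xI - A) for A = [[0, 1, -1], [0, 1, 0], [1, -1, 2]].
xI - A = [[x, -1, 1], [0, x - 1, 0], [-1, 1, x - 2]].

Expanding det(xI - A) along the first row:
det(xI - A) = + (x)·det([[x - 1, 0], [1, x - 2]]) - (-1)·det([[0, 0], [-1, x - 2]]) + (1)·det([[0, x - 1], [-1, 1]]).

Evaluating gives χ_A(x) = x^3 - 3x^2 + 3x - 1 = (x - 1)^3.

χ_A(x) = (x - 1)^3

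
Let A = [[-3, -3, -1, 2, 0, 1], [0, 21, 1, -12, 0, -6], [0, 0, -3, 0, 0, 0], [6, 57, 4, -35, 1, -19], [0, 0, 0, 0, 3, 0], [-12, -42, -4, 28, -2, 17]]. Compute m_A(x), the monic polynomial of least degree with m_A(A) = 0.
m_A(x) = (x - 3)^2(x + 3)^3

The characteristic polynomial factors as (x - 3)^3(x + 3)^3. The minimal polynomial is ∏(x - λ)^{k_λ} where k_λ is the size of the largest Jordan block at λ.

For λ = -3: rank(A + 3I) = 5, and the largest Jordan block has size 3 (the smallest k with rank((A + 3I)^k) = rank((A + 3I)^(k+1))).
For λ = 3: rank(A - 3I) = 4, and the largest Jordan block has size 2 (the smallest k with rank((A - 3I)^k) = rank((A - 3I)^(k+1))).

So m_A(x) = (x - 3)^2(x + 3)^3.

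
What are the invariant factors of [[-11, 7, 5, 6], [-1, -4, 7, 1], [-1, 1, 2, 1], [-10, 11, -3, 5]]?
(x - 1)^2(x + 5)^2

The Jordan structure of A has elementary divisors (x + 5)^2, (x - 1)^2. Arranging the block sizes at each eigenvalue in decreasing order and taking row products gives the invariant factors.

Invariant factors (smallest first, each dividing the next): (x - 1)^2(x + 5)^2.

Check: the last factor (x - 1)^2(x + 5)^2 is the minimal polynomial, and the product (x - 1)^2(x + 5)^2 is the characteristic polynomial.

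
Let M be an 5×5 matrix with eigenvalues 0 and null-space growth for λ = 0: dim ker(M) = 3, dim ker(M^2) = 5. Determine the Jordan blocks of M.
Jordan blocks: (0, 2), (0, 2), (0, 1)

λ = 0: successive nullity increments [3, 2] count blocks of size ≥ k; block sizes are [2, 2, 1].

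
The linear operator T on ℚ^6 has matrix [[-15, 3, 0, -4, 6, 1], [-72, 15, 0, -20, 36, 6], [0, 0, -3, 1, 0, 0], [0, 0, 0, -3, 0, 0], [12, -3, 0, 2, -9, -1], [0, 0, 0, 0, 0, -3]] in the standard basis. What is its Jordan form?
J = [[-3, 1, 0, 0, 0, 0], [0, -3, 0, 0, 0, 0], [0, 0, -3, 1, 0, 0], [0, 0, 0, -3, 0, 0], [0, 0, 0, 0, -3, 0], [0, 0, 0, 0, 0, -3]]

The characteristic polynomial is det(xI - A) = (x + 3)^6, so the eigenvalues are -3 (algebraic multiplicity 6).

For λ = -3: rank(A + 3I) = 2, rank((A + 3I)^2) = 0. The eigenspace has dimension 6 - 2 = 4, so there are 4 Jordan blocks; the rank sequence gives block sizes [2, 2, 1, 1].

Assembling the blocks gives the Jordan form J above.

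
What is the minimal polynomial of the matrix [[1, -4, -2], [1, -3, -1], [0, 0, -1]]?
m_A(x) = (x + 1)^2

The characteristic polynomial factors as (x + 1)^3. The minimal polynomial is ∏(x - λ)^{k_λ} where k_λ is the size of the largest Jordan block at λ.

For λ = -1: rank(A + I) = 1, and the largest Jordan block has size 2 (the smallest k with rank((A + I)^k) = rank((A + I)^(k+1))).

So m_A(x) = (x + 1)^2.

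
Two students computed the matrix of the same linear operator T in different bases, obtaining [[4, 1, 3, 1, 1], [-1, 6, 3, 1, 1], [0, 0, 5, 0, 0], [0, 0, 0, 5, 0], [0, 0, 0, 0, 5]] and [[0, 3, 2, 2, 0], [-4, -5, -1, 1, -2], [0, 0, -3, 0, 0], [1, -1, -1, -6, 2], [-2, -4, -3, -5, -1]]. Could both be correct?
trace(A) = 25 but trace(B) = -15. The trace is a similarity invariant, so A and B are not similar.

No.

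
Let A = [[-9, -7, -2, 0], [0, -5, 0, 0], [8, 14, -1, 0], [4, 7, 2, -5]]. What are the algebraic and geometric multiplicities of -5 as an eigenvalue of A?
algebraic multiplicity 4, geometric multiplicity 3

The characteristic polynomial is (x + 5)^4, so the factor x + 5 appears with exponent 4: the algebraic multiplicity is 4.

rank(A + 5I) = 1, so the eigenspace has dimension 4 - 1 = 3: the geometric multiplicity is 3.

Since 3 < 4, A is not diagonalizable.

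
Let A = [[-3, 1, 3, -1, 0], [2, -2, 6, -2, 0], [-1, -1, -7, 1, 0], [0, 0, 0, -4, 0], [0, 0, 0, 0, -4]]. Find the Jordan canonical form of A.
The characteristic polynomial is det(xI - A) = (x + 4)^5, so the eigenvalues are -4 (algebraic multiplicity 5).

For λ = -4: rank(A + 4I) = 1, rank((A + 4I)^2) = 0. The eigenspace has dimension 5 - 1 = 4, so there are 4 Jordan blocks; the rank sequence gives block sizes [2, 1, 1, 1].

Assembling the blocks gives the Jordan form J above.

J = [[-4, 1, 0, 0, 0], [0, -4, 0, 0, 0], [0, 0, -4, 0, 0], [0, 0, 0, -4, 0], [0, 0, 0, 0, -4]]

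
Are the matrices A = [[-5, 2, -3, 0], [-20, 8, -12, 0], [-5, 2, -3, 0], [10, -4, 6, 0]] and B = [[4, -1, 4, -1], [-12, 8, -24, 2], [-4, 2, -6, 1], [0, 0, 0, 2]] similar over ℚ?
No.

trace(A) = 0 but trace(B) = 8. The trace is a similarity invariant, so A and B are not similar.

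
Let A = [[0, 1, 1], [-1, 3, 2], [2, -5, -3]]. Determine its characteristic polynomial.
xI - A = [[x, -1, -1], [1, x - 3, -2], [-2, 5, x + 3]].

Expanding det(xI - A) along the first row:
det(xI - A) = + (x)·det([[x - 3, -2], [5, x + 3]]) - (-1)·det([[1, -2], [-2, x + 3]]) + (-1)·det([[1, x - 3], [-2, 5]]).

Evaluating gives χ_A(x) = x^3.

χ_A(x) = x^3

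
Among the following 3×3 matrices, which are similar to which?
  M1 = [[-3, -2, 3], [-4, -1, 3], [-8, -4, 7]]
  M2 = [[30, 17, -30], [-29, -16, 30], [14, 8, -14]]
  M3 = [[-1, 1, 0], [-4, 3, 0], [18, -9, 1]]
Characteristic polynomials: χ_{M1} = (x - 1)^3, χ_{M2} = (x - 1)^2(x + 2), χ_{M3} = (x - 1)^3.

{M1, M3}: invariant factors x - 1, (x - 1)^2.

{M2}: invariant factors (x - 1)^2(x + 2).

Matrices are similar if and only if their invariant-factor lists agree; the partition into similarity classes is {M1, M3}, {M2}.

2 classes: {M1, M3}, {M2}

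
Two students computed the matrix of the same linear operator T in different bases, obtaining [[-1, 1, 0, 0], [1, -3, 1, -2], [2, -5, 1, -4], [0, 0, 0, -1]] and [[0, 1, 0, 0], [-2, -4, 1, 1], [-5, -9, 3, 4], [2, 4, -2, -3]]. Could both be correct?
Yes.

Two matrices over a field are similar if and only if they have the same invariant factors.

Both A and B have characteristic polynomial (x + 1)^4 and minimal polynomial (x + 1)^3. Computing further, both have invariant factors x + 1, (x + 1)^3. Hence A and B are similar.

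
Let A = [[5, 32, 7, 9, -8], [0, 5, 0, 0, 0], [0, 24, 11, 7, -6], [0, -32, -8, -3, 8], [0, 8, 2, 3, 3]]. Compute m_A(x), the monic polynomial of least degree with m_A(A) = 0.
The characteristic polynomial factors as (x - 5)^4(x - 1). The minimal polynomial is ∏(x - λ)^{k_λ} where k_λ is the size of the largest Jordan block at λ.

For λ = 1: rank(A - I) = 4, and the largest Jordan block has size 1 (the smallest k with rank((A - I)^k) = rank((A - I)^(k+1))).
For λ = 5: rank(A - 5I) = 3, and the largest Jordan block has size 3 (the smallest k with rank((A - 5I)^k) = rank((A - 5I)^(k+1))).

So m_A(x) = (x - 5)^3(x - 1).

m_A(x) = (x - 5)^3(x - 1)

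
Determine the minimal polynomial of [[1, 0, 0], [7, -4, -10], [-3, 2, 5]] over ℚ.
The characteristic polynomial factors as x(x - 1)^2. The minimal polynomial is ∏(x - λ)^{k_λ} where k_λ is the size of the largest Jordan block at λ.

For λ = 0: rank(A) = 2, and the largest Jordan block has size 1 (the smallest k with rank(A^k) = rank(A^(k+1))).
For λ = 1: rank(A - I) = 2, and the largest Jordan block has size 2 (the smallest k with rank((A - I)^k) = rank((A - I)^(k+1))).

So m_A(x) = x(x - 1)^2.

m_A(x) = x(x - 1)^2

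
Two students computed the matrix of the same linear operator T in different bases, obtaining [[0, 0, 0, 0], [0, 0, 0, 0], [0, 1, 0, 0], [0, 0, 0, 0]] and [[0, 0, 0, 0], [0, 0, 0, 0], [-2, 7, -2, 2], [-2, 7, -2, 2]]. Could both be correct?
Yes.

Two matrices over a field are similar if and only if they have the same invariant factors.

Both A and B have characteristic polynomial x^4 and minimal polynomial x^2. Computing further, both have invariant factors x, x, x^2. Hence A and B are similar.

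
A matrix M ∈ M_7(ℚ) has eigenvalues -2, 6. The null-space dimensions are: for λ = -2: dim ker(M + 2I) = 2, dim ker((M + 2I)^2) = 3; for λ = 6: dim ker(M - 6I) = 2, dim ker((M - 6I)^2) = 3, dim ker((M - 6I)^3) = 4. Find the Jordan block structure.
Jordan blocks: (-2, 2), (-2, 1), (6, 3), (6, 1)

λ = -2: successive nullity increments [2, 1] count blocks of size ≥ k; block sizes are [2, 1].
λ = 6: successive nullity increments [2, 1, 1] count blocks of size ≥ k; block sizes are [3, 1].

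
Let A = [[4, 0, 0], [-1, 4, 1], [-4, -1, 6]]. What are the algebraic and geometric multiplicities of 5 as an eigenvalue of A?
The characteristic polynomial is (x - 5)^2(x - 4), so the factor x - 5 appears with exponent 2: the algebraic multiplicity is 2.

rank(A - 5I) = 2, so the eigenspace has dimension 3 - 2 = 1: the geometric multiplicity is 1.

Since 1 < 2, A is not diagonalizable.

algebraic multiplicity 2, geometric multiplicity 1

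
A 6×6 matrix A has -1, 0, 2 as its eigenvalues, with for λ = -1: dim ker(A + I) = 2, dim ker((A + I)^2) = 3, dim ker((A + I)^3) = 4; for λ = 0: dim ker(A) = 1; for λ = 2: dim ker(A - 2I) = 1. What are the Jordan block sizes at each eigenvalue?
Jordan blocks: (-1, 3), (-1, 1), (0, 1), (2, 1)

λ = -1: successive nullity increments [2, 1, 1] count blocks of size ≥ k; block sizes are [3, 1].
λ = 0: successive nullity increments [1] count blocks of size ≥ k; block sizes are [1].
λ = 2: successive nullity increments [1] count blocks of size ≥ k; block sizes are [1].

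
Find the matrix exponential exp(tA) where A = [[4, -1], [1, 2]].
A has Jordan form J = [[3, 1], [0, 3]] with A = PJP^{-1}, so e^{tA} = P e^{tJ} P^{-1}.

For a Jordan block J_k(λ), e^{tJ_k(λ)} = e^{λt} · (I + tN + t^2 N^2/2! + ... + t^{k-1} N^{k-1}/(k-1)!) where N is the nilpotent superdiagonal part.

Assembling the blocks and conjugating back gives the entries of e^{tA} as shown above.

e^{tA} = [[(t + 1)*e^{3*t}, -t*e^{3*t}], [t*e^{3*t}, (1 - t)*e^{3*t}]]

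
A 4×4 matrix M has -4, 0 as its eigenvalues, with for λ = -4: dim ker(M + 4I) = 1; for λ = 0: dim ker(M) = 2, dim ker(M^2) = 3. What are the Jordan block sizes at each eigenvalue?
λ = -4: successive nullity increments [1] count blocks of size ≥ k; block sizes are [1].
λ = 0: successive nullity increments [2, 1] count blocks of size ≥ k; block sizes are [2, 1].

Jordan blocks: (-4, 1), (0, 2), (0, 1)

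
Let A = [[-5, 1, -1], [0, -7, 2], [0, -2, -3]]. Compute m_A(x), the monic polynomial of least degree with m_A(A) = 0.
The characteristic polynomial factors as (x + 5)^3. The minimal polynomial is ∏(x - λ)^{k_λ} where k_λ is the size of the largest Jordan block at λ.

For λ = -5: rank(A + 5I) = 1, and the largest Jordan block has size 2 (the smallest k with rank((A + 5I)^k) = rank((A + 5I)^(k+1))).

So m_A(x) = (x + 5)^2.

m_A(x) = (x + 5)^2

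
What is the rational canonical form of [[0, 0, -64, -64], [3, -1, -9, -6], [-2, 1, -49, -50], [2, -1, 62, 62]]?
R = [[0, 0, 0, -64], [1, 0, 0, 96], [0, 1, 0, -52], [0, 0, 1, 12]]

The invariant factors of A (the non-unit diagonal entries of the Smith normal form of xI - A over ℚ[x]) are (x - 4)^2(x - 2)^2, each dividing the next. The characteristic polynomial is their product, (x - 4)^2(x - 2)^2.

The rational canonical form is the block-diagonal matrix of companion matrices C(f_i):
R = [[0, 0, 0, -64], [1, 0, 0, 96], [0, 1, 0, -52], [0, 0, 1, 12]].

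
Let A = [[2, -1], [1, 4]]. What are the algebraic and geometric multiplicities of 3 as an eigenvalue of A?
algebraic multiplicity 2, geometric multiplicity 1

The characteristic polynomial is (x - 3)^2, so the factor x - 3 appears with exponent 2: the algebraic multiplicity is 2.

rank(A - 3I) = 1, so the eigenspace has dimension 2 - 1 = 1: the geometric multiplicity is 1.

Since 1 < 2, A is not diagonalizable.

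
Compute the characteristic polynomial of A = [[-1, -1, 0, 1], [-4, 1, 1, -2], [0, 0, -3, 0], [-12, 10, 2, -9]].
χ_A(x) = (x + 3)^4

xI - A = [[x + 1, 1, 0, -1], [4, x - 1, -1, 2], [0, 0, x + 3, 0], [12, -10, -2, x + 9]].

Expanding det(xI - A) along the first row:
det(xI - A) = + (x + 1)·det([[x - 1, -1, 2], [0, x + 3, 0], [-10, -2, x + 9]]) - (1)·det([[4, -1, 2], [0, x + 3, 0], [12, -2, x + 9]]) + (0)·det([[4, x - 1, 2], [0, 0, 0], [12, -10, x + 9]]) - (-1)·det([[4, x - 1, -1], [0, 0, x + 3], [12, -10, -2]]).

Evaluating gives χ_A(x) = x^4 + 12x^3 + 54x^2 + 108x + 81 = (x + 3)^4.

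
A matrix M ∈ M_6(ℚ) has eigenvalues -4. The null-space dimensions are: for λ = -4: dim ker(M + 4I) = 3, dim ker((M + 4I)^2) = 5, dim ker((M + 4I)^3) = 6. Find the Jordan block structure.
λ = -4: successive nullity increments [3, 2, 1] count blocks of size ≥ k; block sizes are [3, 2, 1].

Jordan blocks: (-4, 3), (-4, 2), (-4, 1)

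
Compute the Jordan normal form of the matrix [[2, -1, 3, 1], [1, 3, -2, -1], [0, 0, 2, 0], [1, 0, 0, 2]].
J = [[2, 1, 0, 0], [0, 2, 1, 0], [0, 0, 2, 0], [0, 0, 0, 3]]

The characteristic polynomial is det(xI - A) = (x - 3)(x - 2)^3, so the eigenvalues are 2 (algebraic multiplicity 3), 3 (algebraic multiplicity 1).

For λ = 2: rank(A - 2I) = 3, rank((A - 2I)^2) = 2, rank((A - 2I)^3) = 1. The eigenspace has dimension 4 - 3 = 1, so there is 1 Jordan block; the rank sequence gives block sizes [3].

For λ = 3: algebraic multiplicity 1 gives one 1×1 block.

Assembling the blocks gives the Jordan form J above.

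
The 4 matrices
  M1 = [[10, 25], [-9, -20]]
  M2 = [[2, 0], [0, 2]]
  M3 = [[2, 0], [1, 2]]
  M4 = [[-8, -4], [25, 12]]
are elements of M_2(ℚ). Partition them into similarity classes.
3 classes: {M1}, {M2}, {M3, M4}

Characteristic polynomials: χ_{M1} = (x + 5)^2, χ_{M2} = (x - 2)^2, χ_{M3} = (x - 2)^2, χ_{M4} = (x - 2)^2.

{M1}: invariant factors (x + 5)^2.

{M2}: invariant factors x - 2, x - 2.

{M3, M4}: invariant factors (x - 2)^2.

Matrices are similar if and only if their invariant-factor lists agree; the partition into similarity classes is {M1}, {M2}, {M3, M4}.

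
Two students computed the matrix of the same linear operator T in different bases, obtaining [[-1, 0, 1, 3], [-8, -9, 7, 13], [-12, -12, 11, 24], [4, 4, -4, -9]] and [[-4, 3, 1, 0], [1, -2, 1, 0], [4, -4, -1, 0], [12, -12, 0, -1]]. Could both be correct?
Yes.

Two matrices over a field are similar if and only if they have the same invariant factors.

Both A and B have characteristic polynomial (x + 1)^3(x + 5) and minimal polynomial (x + 1)^2(x + 5). Computing further, both have invariant factors x + 1, (x + 1)^2(x + 5). Hence A and B are similar.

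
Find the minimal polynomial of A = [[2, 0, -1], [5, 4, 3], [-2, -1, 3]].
The characteristic polynomial factors as (x - 3)^3. The minimal polynomial is ∏(x - λ)^{k_λ} where k_λ is the size of the largest Jordan block at λ.

For λ = 3: rank(A - 3I) = 2, and the largest Jordan block has size 3 (the smallest k with rank((A - 3I)^k) = rank((A - 3I)^(k+1))).

So m_A(x) = (x - 3)^3.

m_A(x) = (x - 3)^3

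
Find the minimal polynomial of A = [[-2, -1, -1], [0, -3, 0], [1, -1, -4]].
The characteristic polynomial factors as (x + 3)^3. The minimal polynomial is ∏(x - λ)^{k_λ} where k_λ is the size of the largest Jordan block at λ.

For λ = -3: rank(A + 3I) = 1, and the largest Jordan block has size 2 (the smallest k with rank((A + 3I)^k) = rank((A + 3I)^(k+1))).

So m_A(x) = (x + 3)^2.

m_A(x) = (x + 3)^2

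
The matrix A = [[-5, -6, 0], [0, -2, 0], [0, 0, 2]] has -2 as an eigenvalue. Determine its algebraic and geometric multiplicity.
The characteristic polynomial is (x - 2)(x + 2)(x + 5), so the factor x + 2 appears with exponent 1: the algebraic multiplicity is 1.

rank(A + 2I) = 2, so the eigenspace has dimension 3 - 2 = 1: the geometric multiplicity is 1.

algebraic multiplicity 1, geometric multiplicity 1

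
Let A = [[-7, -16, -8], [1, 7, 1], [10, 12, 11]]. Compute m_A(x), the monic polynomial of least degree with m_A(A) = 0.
The characteristic polynomial factors as (x - 5)^2(x - 1). The minimal polynomial is ∏(x - λ)^{k_λ} where k_λ is the size of the largest Jordan block at λ.

For λ = 1: rank(A - I) = 2, and the largest Jordan block has size 1 (the smallest k with rank((A - I)^k) = rank((A - I)^(k+1))).
For λ = 5: rank(A - 5I) = 2, and the largest Jordan block has size 2 (the smallest k with rank((A - 5I)^k) = rank((A - 5I)^(k+1))).

So m_A(x) = (x - 5)^2(x - 1).

m_A(x) = (x - 5)^2(x - 1)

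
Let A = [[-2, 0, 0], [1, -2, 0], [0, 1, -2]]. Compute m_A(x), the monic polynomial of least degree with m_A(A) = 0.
m_A(x) = (x + 2)^3

The characteristic polynomial factors as (x + 2)^3. The minimal polynomial is ∏(x - λ)^{k_λ} where k_λ is the size of the largest Jordan block at λ.

For λ = -2: rank(A + 2I) = 2, and the largest Jordan block has size 3 (the smallest k with rank((A + 2I)^k) = rank((A + 2I)^(k+1))).

So m_A(x) = (x + 2)^3.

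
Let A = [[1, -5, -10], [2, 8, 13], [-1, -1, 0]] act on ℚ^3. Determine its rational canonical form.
The invariant factors of A (the non-unit diagonal entries of the Smith normal form of xI - A over ℚ[x]) are (x - 6)(x^2 - 3x + 3), each dividing the next. The characteristic polynomial is their product, (x - 6)(x^2 - 3x + 3).

The rational canonical form is the block-diagonal matrix of companion matrices C(f_i):
R = [[0, 0, 18], [1, 0, -21], [0, 1, 9]].

Note the characteristic polynomial does not split into linear factors over ℚ, so A has no Jordan form over ℚ; the rational canonical form exists over any field.

R = [[0, 0, 18], [1, 0, -21], [0, 1, 9]]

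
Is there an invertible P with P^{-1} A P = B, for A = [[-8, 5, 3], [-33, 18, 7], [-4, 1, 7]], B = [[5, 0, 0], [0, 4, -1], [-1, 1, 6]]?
No.

trace(A) = 17 but trace(B) = 15. The trace is a similarity invariant, so A and B are not similar.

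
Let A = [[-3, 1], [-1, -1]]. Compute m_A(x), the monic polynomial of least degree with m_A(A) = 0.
The characteristic polynomial factors as (x + 2)^2. The minimal polynomial is ∏(x - λ)^{k_λ} where k_λ is the size of the largest Jordan block at λ.

For λ = -2: rank(A + 2I) = 1, and the largest Jordan block has size 2 (the smallest k with rank((A + 2I)^k) = rank((A + 2I)^(k+1))).

So m_A(x) = (x + 2)^2.

m_A(x) = (x + 2)^2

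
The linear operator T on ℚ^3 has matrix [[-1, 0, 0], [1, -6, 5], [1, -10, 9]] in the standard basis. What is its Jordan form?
The characteristic polynomial is det(xI - A) = (x - 4)(x + 1)^2, so the eigenvalues are -1 (algebraic multiplicity 2), 4 (algebraic multiplicity 1).

For λ = -1: rank(A + I) = 2, rank((A + I)^2) = 1. The eigenspace has dimension 3 - 2 = 1, so there is 1 Jordan block; the rank sequence gives block sizes [2].

For λ = 4: algebraic multiplicity 1 gives one 1×1 block.

Assembling the blocks gives the Jordan form J above.

J = [[-1, 1, 0], [0, -1, 0], [0, 0, 4]]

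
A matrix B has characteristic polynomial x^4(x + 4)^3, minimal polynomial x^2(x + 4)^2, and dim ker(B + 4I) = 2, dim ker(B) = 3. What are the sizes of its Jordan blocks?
Jordan blocks: (-4, 2), (-4, 1), (0, 2), (0, 1), (0, 1)

λ = -4: algebraic multiplicity 3 (exponent in χ_B), largest block size 2 (exponent in m_B), 2 blocks (geometric multiplicity). These force block sizes [2, 1].
λ = 0: algebraic multiplicity 4 (exponent in χ_B), largest block size 2 (exponent in m_B), 3 blocks (geometric multiplicity). These force block sizes [2, 1, 1].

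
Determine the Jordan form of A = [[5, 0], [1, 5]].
J = [[5, 1], [0, 5]]

The characteristic polynomial is det(xI - A) = (x - 5)^2, so the eigenvalues are 5 (algebraic multiplicity 2).

For λ = 5: rank(A - 5I) = 1, rank((A - 5I)^2) = 0. The eigenspace has dimension 2 - 1 = 1, so there is 1 Jordan block; the rank sequence gives block sizes [2].

Assembling the blocks gives the Jordan form J above.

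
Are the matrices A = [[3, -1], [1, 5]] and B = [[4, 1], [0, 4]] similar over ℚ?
Two matrices over a field are similar if and only if they have the same invariant factors.

Both A and B have characteristic polynomial (x - 4)^2 and minimal polynomial (x - 4)^2. Computing further, both have invariant factors (x - 4)^2. Hence A and B are similar.

Yes.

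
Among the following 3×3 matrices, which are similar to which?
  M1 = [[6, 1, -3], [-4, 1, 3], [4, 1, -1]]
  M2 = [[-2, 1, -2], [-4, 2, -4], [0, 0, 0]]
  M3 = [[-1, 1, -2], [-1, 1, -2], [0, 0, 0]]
Characteristic polynomials: χ_{M1} = (x - 2)^3, χ_{M2} = x^3, χ_{M3} = x^3.

{M1}: invariant factors x - 2, (x - 2)^2.

{M2, M3}: invariant factors x, x^2.

Matrices are similar if and only if their invariant-factor lists agree; the partition into similarity classes is {M1}, {M2, M3}.

2 classes: {M1}, {M2, M3}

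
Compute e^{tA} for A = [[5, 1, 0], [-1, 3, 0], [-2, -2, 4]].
A has Jordan form J = [[4, 1, 0], [0, 4, 0], [0, 0, 4]] with A = PJP^{-1}, so e^{tA} = P e^{tJ} P^{-1}.

For a Jordan block J_k(λ), e^{tJ_k(λ)} = e^{λt} · (I + tN + t^2 N^2/2! + ... + t^{k-1} N^{k-1}/(k-1)!) where N is the nilpotent superdiagonal part.

Assembling the blocks and conjugating back gives the entries of e^{tA} as shown above.

e^{tA} = [[(t + 1)*e^{4*t}, t*e^{4*t}, 0], [-t*e^{4*t}, (1 - t)*e^{4*t}, 0], [-2*t*e^{4*t}, -2*t*e^{4*t}, e^{4*t}]]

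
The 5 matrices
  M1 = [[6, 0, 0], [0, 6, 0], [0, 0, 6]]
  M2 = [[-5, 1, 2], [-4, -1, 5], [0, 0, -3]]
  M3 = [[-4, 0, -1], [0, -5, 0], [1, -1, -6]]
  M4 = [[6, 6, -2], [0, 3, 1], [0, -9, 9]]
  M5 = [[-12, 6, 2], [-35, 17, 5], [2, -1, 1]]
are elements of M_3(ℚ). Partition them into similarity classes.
5 classes: {M1}, {M2}, {M3}, {M4}, {M5}

Characteristic polynomials: χ_{M1} = (x - 6)^3, χ_{M2} = (x + 3)^3, χ_{M3} = (x + 5)^3, χ_{M4} = (x - 6)^3, χ_{M5} = (x - 2)^3.

{M1}: invariant factors x - 6, x - 6, x - 6.

{M2}: invariant factors (x + 3)^3.

{M3}: invariant factors (x + 5)^3.

{M4}: invariant factors x - 6, (x - 6)^2.

{M5}: invariant factors (x - 2)^3.

Matrices are similar if and only if their invariant-factor lists agree; the partition into similarity classes is {M1}, {M2}, {M3}, {M4}, {M5}.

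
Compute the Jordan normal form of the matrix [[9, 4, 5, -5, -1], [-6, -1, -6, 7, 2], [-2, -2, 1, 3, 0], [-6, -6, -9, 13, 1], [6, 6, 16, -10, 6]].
J = [[5, 0, 0, 0, 0], [0, 5, 0, 0, 0], [0, 0, 6, 1, 0], [0, 0, 0, 6, 1], [0, 0, 0, 0, 6]]

The characteristic polynomial is det(xI - A) = (x - 6)^3(x - 5)^2, so the eigenvalues are 5 (algebraic multiplicity 2), 6 (algebraic multiplicity 3).

For λ = 5: rank(A - 5I) = 3. The eigenspace has dimension 5 - 3 = 2, so there are 2 Jordan blocks; the rank sequence gives block sizes [1, 1].

For λ = 6: rank(A - 6I) = 4, rank((A - 6I)^2) = 3, rank((A - 6I)^3) = 2. The eigenspace has dimension 5 - 4 = 1, so there is 1 Jordan block; the rank sequence gives block sizes [3].

Assembling the blocks gives the Jordan form J above.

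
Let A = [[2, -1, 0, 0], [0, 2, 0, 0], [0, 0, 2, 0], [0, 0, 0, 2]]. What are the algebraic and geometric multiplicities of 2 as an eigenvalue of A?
algebraic multiplicity 4, geometric multiplicity 3

The characteristic polynomial is (x - 2)^4, so the factor x - 2 appears with exponent 4: the algebraic multiplicity is 4.

rank(A - 2I) = 1, so the eigenspace has dimension 4 - 1 = 3: the geometric multiplicity is 3.

Since 3 < 4, A is not diagonalizable.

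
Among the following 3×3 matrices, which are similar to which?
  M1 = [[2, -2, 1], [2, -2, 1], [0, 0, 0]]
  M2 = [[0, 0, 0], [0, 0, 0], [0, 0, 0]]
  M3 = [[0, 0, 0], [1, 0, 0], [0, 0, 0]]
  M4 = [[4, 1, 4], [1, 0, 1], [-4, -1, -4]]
Characteristic polynomials: χ_{M1} = x^3, χ_{M2} = x^3, χ_{M3} = x^3, χ_{M4} = x^3.

{M1, M3}: invariant factors x, x^2.

{M2}: invariant factors x, x, x.

{M4}: invariant factors x^3.

Matrices are similar if and only if their invariant-factor lists agree; the partition into similarity classes is {M1, M3}, {M2}, {M4}.

3 classes: {M1, M3}, {M2}, {M4}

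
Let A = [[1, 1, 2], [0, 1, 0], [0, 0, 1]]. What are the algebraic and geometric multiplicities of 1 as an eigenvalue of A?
The characteristic polynomial is (x - 1)^3, so the factor x - 1 appears with exponent 3: the algebraic multiplicity is 3.

rank(A - I) = 1, so the eigenspace has dimension 3 - 1 = 2: the geometric multiplicity is 2.

Since 2 < 3, A is not diagonalizable.

algebraic multiplicity 3, geometric multiplicity 2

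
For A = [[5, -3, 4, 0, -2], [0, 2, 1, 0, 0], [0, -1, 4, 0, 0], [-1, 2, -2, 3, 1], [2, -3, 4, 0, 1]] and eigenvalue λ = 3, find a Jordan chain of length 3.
We seek v_1 ∈ ker((A - 3I)^3) \ ker((A - 3I)^2), then set v_{i+1} = (A - 3I) v_i.

One such chain is v_1 = [[-1, 0, 1, -1, 1]]^T, v_2 = [[0, 1, 1, 0, 0]]^T, v_3 = [[1, 0, 0, 0, 1]]^T. Check: (A - 3I) v_3 = [[0, 0, 0, 0, 0]]^T = 0.

v_1 = [[-1, 0, 1, -1, 1]]^T, v_2 = [[0, 1, 1, 0, 0]]^T, v_3 = [[1, 0, 0, 0, 1]]^T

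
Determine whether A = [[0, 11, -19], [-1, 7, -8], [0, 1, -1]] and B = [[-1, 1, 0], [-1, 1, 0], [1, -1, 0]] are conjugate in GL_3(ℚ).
No.

trace(A) = 6 but trace(B) = 0. The trace is a similarity invariant, so A and B are not similar.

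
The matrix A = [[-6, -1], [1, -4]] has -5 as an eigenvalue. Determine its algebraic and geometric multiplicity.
The characteristic polynomial is (x + 5)^2, so the factor x + 5 appears with exponent 2: the algebraic multiplicity is 2.

rank(A + 5I) = 1, so the eigenspace has dimension 2 - 1 = 1: the geometric multiplicity is 1.

Since 1 < 2, A is not diagonalizable.

algebraic multiplicity 2, geometric multiplicity 1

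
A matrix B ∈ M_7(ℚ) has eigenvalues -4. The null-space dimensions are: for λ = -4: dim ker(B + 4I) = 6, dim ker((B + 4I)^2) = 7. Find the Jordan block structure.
Jordan blocks: (-4, 2), (-4, 1), (-4, 1), (-4, 1), (-4, 1), (-4, 1)

λ = -4: successive nullity increments [6, 1] count blocks of size ≥ k; block sizes are [2, 1, 1, 1, 1, 1].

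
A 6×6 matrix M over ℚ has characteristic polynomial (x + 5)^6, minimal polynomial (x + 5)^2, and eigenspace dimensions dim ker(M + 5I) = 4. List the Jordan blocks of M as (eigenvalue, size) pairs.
Jordan blocks: (-5, 2), (-5, 2), (-5, 1), (-5, 1)

λ = -5: algebraic multiplicity 6 (exponent in χ_M), largest block size 2 (exponent in m_M), 4 blocks (geometric multiplicity). These force block sizes [2, 2, 1, 1].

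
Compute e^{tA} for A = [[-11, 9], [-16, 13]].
A has Jordan form J = [[1, 1], [0, 1]] with A = PJP^{-1}, so e^{tA} = P e^{tJ} P^{-1}.

For a Jordan block J_k(λ), e^{tJ_k(λ)} = e^{λt} · (I + tN + t^2 N^2/2! + ... + t^{k-1} N^{k-1}/(k-1)!) where N is the nilpotent superdiagonal part.

Assembling the blocks and conjugating back gives the entries of e^{tA} as shown above.

e^{tA} = [[(1 - 12*t)*e^{t}, 9*t*e^{t}], [-16*t*e^{t}, (12*t + 1)*e^{t}]]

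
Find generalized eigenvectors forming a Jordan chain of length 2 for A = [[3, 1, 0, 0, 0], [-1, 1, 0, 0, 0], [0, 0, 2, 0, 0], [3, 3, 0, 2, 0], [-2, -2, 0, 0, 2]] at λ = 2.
v_1 = [[0, 1, 0, -3, 1]]^T, v_2 = [[1, -1, 0, 3, -2]]^T

We seek v_1 ∈ ker((A - 2I)^2) \ ker(A - 2I), then set v_{i+1} = (A - 2I) v_i.

One such chain is v_1 = [[0, 1, 0, -3, 1]]^T, v_2 = [[1, -1, 0, 3, -2]]^T. Check: (A - 2I) v_2 = [[0, 0, 0, 0, 0]]^T = 0.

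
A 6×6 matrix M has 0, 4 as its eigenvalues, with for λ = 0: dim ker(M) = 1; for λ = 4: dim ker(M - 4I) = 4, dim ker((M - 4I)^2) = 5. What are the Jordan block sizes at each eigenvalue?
λ = 0: successive nullity increments [1] count blocks of size ≥ k; block sizes are [1].
λ = 4: successive nullity increments [4, 1] count blocks of size ≥ k; block sizes are [2, 1, 1, 1].

Jordan blocks: (0, 1), (4, 2), (4, 1), (4, 1), (4, 1)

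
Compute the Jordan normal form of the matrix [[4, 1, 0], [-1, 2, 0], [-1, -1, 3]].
J = [[3, 1, 0], [0, 3, 0], [0, 0, 3]]

The characteristic polynomial is det(xI - A) = (x - 3)^3, so the eigenvalues are 3 (algebraic multiplicity 3).

For λ = 3: rank(A - 3I) = 1, rank((A - 3I)^2) = 0. The eigenspace has dimension 3 - 1 = 2, so there are 2 Jordan blocks; the rank sequence gives block sizes [2, 1].

Assembling the blocks gives the Jordan form J above.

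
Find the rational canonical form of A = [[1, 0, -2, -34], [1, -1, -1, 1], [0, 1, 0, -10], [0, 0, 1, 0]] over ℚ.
The invariant factors of A (the non-unit diagonal entries of the Smith normal form of xI - A over ℚ[x]) are (x^2 + 5)^2, each dividing the next. The characteristic polynomial is their product, (x^2 + 5)^2.

The rational canonical form is the block-diagonal matrix of companion matrices C(f_i):
R = [[0, 0, 0, -25], [1, 0, 0, 0], [0, 1, 0, -10], [0, 0, 1, 0]].

Note the characteristic polynomial does not split into linear factors over ℚ, so A has no Jordan form over ℚ; the rational canonical form exists over any field.

R = [[0, 0, 0, -25], [1, 0, 0, 0], [0, 1, 0, -10], [0, 0, 1, 0]]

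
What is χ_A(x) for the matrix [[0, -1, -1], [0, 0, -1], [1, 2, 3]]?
xI - A = [[x, 1, 1], [0, x, 1], [-1, -2, x - 3]].

Expanding det(xI - A) along the first row:
det(xI - A) = + (x)·det([[x, 1], [-2, x - 3]]) - (1)·det([[0, 1], [-1, x - 3]]) + (1)·det([[0, x], [-1, -2]]).

Evaluating gives χ_A(x) = x^3 - 3x^2 + 3x - 1 = (x - 1)^3.

χ_A(x) = (x - 1)^3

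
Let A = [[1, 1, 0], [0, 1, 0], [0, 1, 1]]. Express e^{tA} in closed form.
A has Jordan form J = [[1, 1, 0], [0, 1, 0], [0, 0, 1]] with A = PJP^{-1}, so e^{tA} = P e^{tJ} P^{-1}.

For a Jordan block J_k(λ), e^{tJ_k(λ)} = e^{λt} · (I + tN + t^2 N^2/2! + ... + t^{k-1} N^{k-1}/(k-1)!) where N is the nilpotent superdiagonal part.

Assembling the blocks and conjugating back gives the entries of e^{tA} as shown above.

e^{tA} = [[e^{t}, t*e^{t}, 0], [0, e^{t}, 0], [0, t*e^{t}, e^{t}]]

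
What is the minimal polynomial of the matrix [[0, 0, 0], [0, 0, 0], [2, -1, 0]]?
m_A(x) = x^2

The characteristic polynomial factors as x^3. The minimal polynomial is ∏(x - λ)^{k_λ} where k_λ is the size of the largest Jordan block at λ.

For λ = 0: rank(A) = 1, and the largest Jordan block has size 2 (the smallest k with rank(A^k) = rank(A^(k+1))).

So m_A(x) = x^2.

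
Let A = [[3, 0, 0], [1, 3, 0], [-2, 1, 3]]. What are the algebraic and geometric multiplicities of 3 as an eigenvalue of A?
algebraic multiplicity 3, geometric multiplicity 1

The characteristic polynomial is (x - 3)^3, so the factor x - 3 appears with exponent 3: the algebraic multiplicity is 3.

rank(A - 3I) = 2, so the eigenspace has dimension 3 - 2 = 1: the geometric multiplicity is 1.

Since 1 < 3, A is not diagonalizable.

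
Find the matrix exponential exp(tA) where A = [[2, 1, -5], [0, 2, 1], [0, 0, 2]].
A has Jordan form J = [[2, 1, 0], [0, 2, 1], [0, 0, 2]] with A = PJP^{-1}, so e^{tA} = P e^{tJ} P^{-1}.

For a Jordan block J_k(λ), e^{tJ_k(λ)} = e^{λt} · (I + tN + t^2 N^2/2! + ... + t^{k-1} N^{k-1}/(k-1)!) where N is the nilpotent superdiagonal part.

Assembling the blocks and conjugating back gives the entries of e^{tA} as shown above.

e^{tA} = [[e^{2*t}, t*e^{2*t}, t*(t - 10)*e^{2*t}/2], [0, e^{2*t}, t*e^{2*t}], [0, 0, e^{2*t}]]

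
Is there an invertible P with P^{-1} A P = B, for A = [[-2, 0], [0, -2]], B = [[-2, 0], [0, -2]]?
Yes.

Two matrices over a field are similar if and only if they have the same invariant factors.

Both A and B have characteristic polynomial (x + 2)^2 and minimal polynomial x + 2. Computing further, both have invariant factors x + 2, x + 2. Hence A and B are similar.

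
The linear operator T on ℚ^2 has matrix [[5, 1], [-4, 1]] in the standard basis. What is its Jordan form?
J = [[3, 1], [0, 3]]

The characteristic polynomial is det(xI - A) = (x - 3)^2, so the eigenvalues are 3 (algebraic multiplicity 2).

For λ = 3: rank(A - 3I) = 1, rank((A - 3I)^2) = 0. The eigenspace has dimension 2 - 1 = 1, so there is 1 Jordan block; the rank sequence gives block sizes [2].

Assembling the blocks gives the Jordan form J above.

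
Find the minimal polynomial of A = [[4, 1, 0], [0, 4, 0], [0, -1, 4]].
m_A(x) = (x - 4)^2

The characteristic polynomial factors as (x - 4)^3. The minimal polynomial is ∏(x - λ)^{k_λ} where k_λ is the size of the largest Jordan block at λ.

For λ = 4: rank(A - 4I) = 1, and the largest Jordan block has size 2 (the smallest k with rank((A - 4I)^k) = rank((A - 4I)^(k+1))).

So m_A(x) = (x - 4)^2.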